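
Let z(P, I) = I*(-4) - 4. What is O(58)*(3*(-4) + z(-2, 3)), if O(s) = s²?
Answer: -94192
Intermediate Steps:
z(P, I) = -4 - 4*I (z(P, I) = -4*I - 4 = -4 - 4*I)
O(58)*(3*(-4) + z(-2, 3)) = 58²*(3*(-4) + (-4 - 4*3)) = 3364*(-12 + (-4 - 12)) = 3364*(-12 - 16) = 3364*(-28) = -94192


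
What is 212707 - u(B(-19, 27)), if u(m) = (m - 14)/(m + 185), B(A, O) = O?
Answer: 45093871/212 ≈ 2.1271e+5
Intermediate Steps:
u(m) = (-14 + m)/(185 + m)
212707 - u(B(-19, 27)) = 212707 - (-14 + 27)/(185 + 27) = 212707 - 13/212 = 45093871/212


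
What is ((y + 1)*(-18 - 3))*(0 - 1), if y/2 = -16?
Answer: -651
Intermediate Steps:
y = -32 (y = 2*(-16) = -32)
((y + 1)*(-18 - 3))*(0 - 1) = ((-32 + 1)*(-18 - 3))*(0 - 1) = -31*(-21)*(-1) = 651*(-1) = -651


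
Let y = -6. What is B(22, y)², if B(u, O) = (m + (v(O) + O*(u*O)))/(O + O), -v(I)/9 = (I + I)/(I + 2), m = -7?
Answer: 143641/36 ≈ 3990.0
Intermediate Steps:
v(I) = -18*I/(2 + I) (v(I) = -9*(I + I)/(I + 2) = -9*2*I/(2 + I) = -18*I/(2 + I))
B(u, O) = (-7 + u*O² - 18*O/(2 + O))/(2*O) (B(u, O) = (-7 + (-18*O/(2 + O) + O*(u*O)))/(O + O) = (-7 + (-18*O/(2 + O) + O*(O*u)))/((2*O)) = (-7 + (-18*O/(2 + O) + u*O²))*(1/(2*O)) = (-7 + (u*O² - 18*O/(2 + O)))*(1/(2*O)) = (-7 + u*O² - 18*O/(2 + O))*(1/(2*O)) = (-7 + u*O² - 18*O/(2 + O))/(2*O))
B(22, y)² = ((½)*(-18*(-6) - (2 - 6)*(7 - 1*22*(-6)²))/(-6*(2 - 6)))² = ((½)*(-⅙)*(108 - 1*(-4)*(7 - 1*22*36))/(-4))² = ((½)*(-⅙)*(-¼)*(108 - 1*(-4)*(7 - 792)))² = ((½)*(-⅙)*(-¼)*(108 - 1*(-4)*(-785)))² = ((½)*(-⅙)*(-¼)*(108 - 3140))² = ((½)*(-⅙)*(-¼)*(-3032))² = (-379/6)² = 143641/36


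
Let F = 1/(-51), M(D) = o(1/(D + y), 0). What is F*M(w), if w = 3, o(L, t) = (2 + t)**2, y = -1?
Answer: -4/51 ≈ -0.078431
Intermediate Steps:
M(D) = 4 (M(D) = (2 + 0)**2 = 2**2 = 4)
F = -1/51 ≈ -0.019608
F*M(w) = -1/51*4 = -4/51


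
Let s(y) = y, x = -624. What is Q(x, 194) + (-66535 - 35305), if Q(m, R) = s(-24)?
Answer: -101864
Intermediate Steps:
Q(m, R) = -24
Q(x, 194) + (-66535 - 35305) = -24 + (-66535 - 35305) = -24 - 101840 = -101864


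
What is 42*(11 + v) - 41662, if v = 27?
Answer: -40066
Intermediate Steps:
42*(11 + v) - 41662 = 42*(11 + 27) - 41662 = 42*38 - 41662 = 1596 - 41662 = -40066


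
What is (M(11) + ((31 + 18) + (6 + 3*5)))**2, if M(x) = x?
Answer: 6561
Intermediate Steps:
(M(11) + ((31 + 18) + (6 + 3*5)))**2 = (11 + ((31 + 18) + (6 + 3*5)))**2 = (11 + (49 + (6 + 15)))**2 = (11 + (49 + 21))**2 = (11 + 70)**2 = 81**2 = 6561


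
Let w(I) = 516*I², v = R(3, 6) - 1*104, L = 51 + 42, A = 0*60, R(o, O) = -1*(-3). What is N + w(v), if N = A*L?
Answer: 5263716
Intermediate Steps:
R(o, O) = 3
A = 0
L = 93
v = -101 (v = 3 - 1*104 = 3 - 104 = -101)
N = 0 (N = 0*93 = 0)
N + w(v) = 0 + 516*(-101)² = 0 + 516*10201 = 0 + 5263716 = 5263716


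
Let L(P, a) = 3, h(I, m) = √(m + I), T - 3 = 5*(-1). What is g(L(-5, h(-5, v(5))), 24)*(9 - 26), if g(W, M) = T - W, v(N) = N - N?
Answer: 85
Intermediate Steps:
T = -2 (T = 3 + 5*(-1) = 3 - 5 = -2)
v(N) = 0
h(I, m) = √(I + m)
g(W, M) = -2 - W
g(L(-5, h(-5, v(5))), 24)*(9 - 26) = (-2 - 1*3)*(9 - 26) = (-2 - 3)*(-17) = -5*(-17) = 85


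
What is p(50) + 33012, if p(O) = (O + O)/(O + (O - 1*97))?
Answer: 99136/3 ≈ 33045.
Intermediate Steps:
p(O) = 2*O/(-97 + 2*O) (p(O) = (2*O)/(O + (O - 97)) = (2*O)/(O + (-97 + O)) = (2*O)/(-97 + 2*O) = 2*O/(-97 + 2*O))
p(50) + 33012 = 2*50/(-97 + 2*50) + 33012 = 2*50/(-97 + 100) + 33012 = 2*50/3 + 33012 = 2*50*(⅓) + 33012 = 100/3 + 33012 = 99136/3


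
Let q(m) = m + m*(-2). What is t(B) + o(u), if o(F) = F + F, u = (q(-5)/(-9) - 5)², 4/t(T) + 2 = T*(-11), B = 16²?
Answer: 7044838/114129 ≈ 61.727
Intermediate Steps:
q(m) = -m (q(m) = m - 2*m = -m)
B = 256
t(T) = 4/(-2 - 11*T) (t(T) = 4/(-2 + T*(-11)) = 4/(-2 - 11*T))
u = 2500/81 (u = (-1*(-5)/(-9) - 5)² = (5*(-⅑) - 5)² = (-5/9 - 5)² = (-50/9)² = 2500/81 ≈ 30.864)
o(F) = 2*F
t(B) + o(u) = -4/(2 + 11*256) + 2*(2500/81) = -4/(2 + 2816) + 5000/81 = -4/2818 + 5000/81 = -4*1/2818 + 5000/81 = -2/1409 + 5000/81 = 7044838/114129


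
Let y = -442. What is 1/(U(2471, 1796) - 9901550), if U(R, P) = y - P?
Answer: -1/9903788 ≈ -1.0097e-7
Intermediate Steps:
U(R, P) = -442 - P
1/(U(2471, 1796) - 9901550) = 1/((-442 - 1*1796) - 9901550) = 1/((-442 - 1796) - 9901550) = 1/(-2238 - 9901550) = 1/(-9903788) = -1/9903788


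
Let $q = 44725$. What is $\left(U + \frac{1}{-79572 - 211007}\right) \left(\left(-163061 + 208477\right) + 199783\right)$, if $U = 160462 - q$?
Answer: $\frac{8246224239492678}{290579} \approx 2.8379 \cdot 10^{10}$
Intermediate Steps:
$U = 115737$ ($U = 160462 - 44725 = 115737$)
$\left(U + \frac{1}{-79572 - 211007}\right) \left(\left(-163061 + 208477\right) + 199783\right) = \left(115737 + \frac{1}{-79572 - 211007}\right) \left(\left(-163061 + 208477\right) + 199783\right) = \left(115737 + \frac{1}{-79572 - 211007}\right) \left(45416 + 199783\right) = \left(115737 + \frac{1}{-290579}\right) 245199 = \left(115737 - \frac{1}{290579}\right) 245199 = \frac{33630741722}{290579} \cdot 245199 = \frac{8246224239492678}{290579}$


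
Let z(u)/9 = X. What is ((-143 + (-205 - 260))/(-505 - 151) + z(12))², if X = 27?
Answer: 100020001/1681 ≈ 59500.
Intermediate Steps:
z(u) = 243 (z(u) = 9*27 = 243)
((-143 + (-205 - 260))/(-505 - 151) + z(12))² = ((-143 + (-205 - 260))/(-505 - 151) + 243)² = ((-143 - 465)/(-656) + 243)² = (-608*(-1/656) + 243)² = (38/41 + 243)² = (10001/41)² = 100020001/1681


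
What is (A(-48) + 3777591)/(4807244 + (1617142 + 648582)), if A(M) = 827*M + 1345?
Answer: 467405/884121 ≈ 0.52867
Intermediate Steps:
A(M) = 1345 + 827*M
(A(-48) + 3777591)/(4807244 + (1617142 + 648582)) = ((1345 + 827*(-48)) + 3777591)/(4807244 + (1617142 + 648582)) = ((1345 - 39696) + 3777591)/(4807244 + 2265724) = (-38351 + 3777591)/7072968 = 3739240*(1/7072968) = 467405/884121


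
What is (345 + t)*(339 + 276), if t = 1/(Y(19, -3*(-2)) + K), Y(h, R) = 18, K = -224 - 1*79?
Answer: 4031284/19 ≈ 2.1217e+5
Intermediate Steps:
K = -303 (K = -224 - 79 = -303)
t = -1/285 (t = 1/(18 - 303) = 1/(-285) = -1/285 ≈ -0.0035088)
(345 + t)*(339 + 276) = (345 - 1/285)*(339 + 276) = (98324/285)*615 = 4031284/19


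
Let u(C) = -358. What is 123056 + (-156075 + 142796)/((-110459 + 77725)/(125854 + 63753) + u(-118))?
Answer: 170602077257/1385960 ≈ 1.2309e+5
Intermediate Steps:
123056 + (-156075 + 142796)/((-110459 + 77725)/(125854 + 63753) + u(-118)) = 123056 + (-156075 + 142796)/((-110459 + 77725)/(125854 + 63753) - 358) = 123056 - 13279/(-32734/189607 - 358) = 123056 - 13279/(-67912040/189607) = 123056 - 13279*(-189607/67912040) = 123056 + 51383497/1385960 = 170602077257/1385960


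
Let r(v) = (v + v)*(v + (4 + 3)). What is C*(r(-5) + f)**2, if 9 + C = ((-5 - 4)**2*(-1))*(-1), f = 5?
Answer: 16200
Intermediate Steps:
r(v) = 2*v*(7 + v) (r(v) = (2*v)*(v + 7) = (2*v)*(7 + v) = 2*v*(7 + v))
C = 72 (C = -9 + ((-5 - 4)**2*(-1))*(-1) = -9 + ((-9)**2*(-1))*(-1) = -9 + (81*(-1))*(-1) = -9 - 81*(-1) = -9 + 81 = 72)
C*(r(-5) + f)**2 = 72*(2*(-5)*(7 - 5) + 5)**2 = 72*(2*(-5)*2 + 5)**2 = 72*(-20 + 5)**2 = 72*(-15)**2 = 72*225 = 16200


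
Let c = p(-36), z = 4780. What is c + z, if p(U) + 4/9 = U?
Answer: 42692/9 ≈ 4743.6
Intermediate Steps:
p(U) = -4/9 + U
c = -328/9 (c = -4/9 - 36 = -328/9 ≈ -36.444)
c + z = -328/9 + 4780 = 42692/9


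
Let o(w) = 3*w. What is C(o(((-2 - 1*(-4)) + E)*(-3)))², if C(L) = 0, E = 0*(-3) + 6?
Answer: 0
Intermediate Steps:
E = 6 (E = 0 + 6 = 6)
C(o(((-2 - 1*(-4)) + E)*(-3)))² = 0² = 0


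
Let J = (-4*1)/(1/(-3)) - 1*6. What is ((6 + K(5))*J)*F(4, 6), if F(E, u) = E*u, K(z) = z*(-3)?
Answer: -1296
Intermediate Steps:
K(z) = -3*z
J = 6 (J = -4/(-⅓) - 6 = -4*(-3) - 6 = 12 - 6 = 6)
((6 + K(5))*J)*F(4, 6) = ((6 - 3*5)*6)*(4*6) = ((6 - 15)*6)*24 = -9*6*24 = -54*24 = -1296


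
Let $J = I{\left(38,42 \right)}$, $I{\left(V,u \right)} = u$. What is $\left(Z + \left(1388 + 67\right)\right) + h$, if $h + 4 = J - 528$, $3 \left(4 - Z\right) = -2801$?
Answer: $\frac{5708}{3} \approx 1902.7$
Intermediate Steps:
$J = 42$
$Z = \frac{2813}{3}$ ($Z = 4 - - \frac{2801}{3} = 4 + \frac{2801}{3} = \frac{2813}{3} \approx 937.67$)
$h = -490$ ($h = -4 + \left(42 - 528\right) = -4 - 486 = -490$)
$\left(Z + \left(1388 + 67\right)\right) + h = \left(\frac{2813}{3} + \left(1388 + 67\right)\right) - 490 = \left(\frac{2813}{3} + 1455\right) - 490 = \frac{7178}{3} - 490 = \frac{5708}{3}$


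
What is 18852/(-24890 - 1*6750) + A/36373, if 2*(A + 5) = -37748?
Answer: -320758839/287710430 ≈ -1.1149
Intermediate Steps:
A = -18879 (A = -5 + (1/2)*(-37748) = -5 - 18874 = -18879)
18852/(-24890 - 1*6750) + A/36373 = 18852/(-24890 - 1*6750) - 18879/36373 = 18852/(-24890 - 6750) - 18879*1/36373 = 18852/(-31640) - 18879/36373 = 18852*(-1/31640) - 18879/36373 = -4713/7910 - 18879/36373 = -320758839/287710430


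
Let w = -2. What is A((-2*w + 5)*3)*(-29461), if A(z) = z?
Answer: -795447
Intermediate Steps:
A((-2*w + 5)*3)*(-29461) = ((-2*(-2) + 5)*3)*(-29461) = ((4 + 5)*3)*(-29461) = (9*3)*(-29461) = 27*(-29461) = -795447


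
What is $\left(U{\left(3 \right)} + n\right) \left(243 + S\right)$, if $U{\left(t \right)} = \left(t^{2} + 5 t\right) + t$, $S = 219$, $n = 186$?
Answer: $98406$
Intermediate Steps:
$U{\left(t \right)} = t^{2} + 6 t$
$\left(U{\left(3 \right)} + n\right) \left(243 + S\right) = \left(3 \left(6 + 3\right) + 186\right) \left(243 + 219\right) = \left(3 \cdot 9 + 186\right) 462 = \left(27 + 186\right) 462 = 213 \cdot 462 = 98406$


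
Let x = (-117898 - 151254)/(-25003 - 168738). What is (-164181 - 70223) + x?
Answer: -45413396212/193741 ≈ -2.3440e+5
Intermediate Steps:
x = 269152/193741 (x = -269152/(-193741) = -269152*(-1/193741) = 269152/193741 ≈ 1.3892)
(-164181 - 70223) + x = (-164181 - 70223) + 269152/193741 = -234404 + 269152/193741 = -45413396212/193741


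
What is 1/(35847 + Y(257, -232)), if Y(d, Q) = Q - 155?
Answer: 1/35460 ≈ 2.8201e-5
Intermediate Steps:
Y(d, Q) = -155 + Q
1/(35847 + Y(257, -232)) = 1/(35847 + (-155 - 232)) = 1/(35847 - 387) = 1/35460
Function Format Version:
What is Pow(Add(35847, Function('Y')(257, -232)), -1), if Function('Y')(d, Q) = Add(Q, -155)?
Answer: Rational(1, 35460) ≈ 2.8201e-5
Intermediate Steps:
Function('Y')(d, Q) = Add(-155, Q)
Pow(Add(35847, Function('Y')(257, -232)), -1) = Pow(Add(35847, Add(-155, -232)), -1) = Pow(Add(35847, -387), -1) = Pow(35460, -1) = Rational(1, 35460)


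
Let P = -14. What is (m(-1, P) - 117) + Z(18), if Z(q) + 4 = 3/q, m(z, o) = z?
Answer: -731/6 ≈ -121.83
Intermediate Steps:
Z(q) = -4 + 3/q
(m(-1, P) - 117) + Z(18) = (-1 - 117) + (-4 + 3/18) = -118 + (-4 + 3*(1/18)) = -118 + (-4 + ⅙) = -118 - 23/6 = -731/6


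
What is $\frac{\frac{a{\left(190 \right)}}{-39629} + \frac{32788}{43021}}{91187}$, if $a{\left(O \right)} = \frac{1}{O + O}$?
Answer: $\frac{493755104739}{59075871763811540} \approx 8.358 \cdot 10^{-6}$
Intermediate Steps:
$a{\left(O \right)} = \frac{1}{2 O}$
$\frac{\frac{a{\left(190 \right)}}{-39629} + \frac{32788}{43021}}{91187} = \frac{\frac{\frac{1}{2} \cdot \frac{1}{190}}{-39629} + \frac{32788}{43021}}{91187} = \left(\frac{1}{2} \cdot \frac{1}{190} \left(- \frac{1}{39629}\right) + 32788 \cdot \frac{1}{43021}\right) \frac{1}{91187} = \left(\frac{1}{380} \left(- \frac{1}{39629}\right) + \frac{32788}{43021}\right) \frac{1}{91187} = \left(- \frac{1}{15059020} + \frac{32788}{43021}\right) \frac{1}{91187} = \frac{493755104739}{647854099420} \cdot \frac{1}{91187} = \frac{493755104739}{59075871763811540}$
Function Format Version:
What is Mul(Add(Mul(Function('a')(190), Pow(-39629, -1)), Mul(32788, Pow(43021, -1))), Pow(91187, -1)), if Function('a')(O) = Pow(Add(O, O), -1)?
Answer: Rational(493755104739, 59075871763811540) ≈ 8.3580e-6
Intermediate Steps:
Function('a')(O) = Mul(Rational(1, 2), Pow(O, -1)) (Function('a')(O) = Pow(Mul(2, O), -1) = Mul(Rational(1, 2), Pow(O, -1)))
Mul(Add(Mul(Function('a')(190), Pow(-39629, -1)), Mul(32788, Pow(43021, -1))), Pow(91187, -1)) = Mul(Add(Mul(Mul(Rational(1, 2), Pow(190, -1)), Pow(-39629, -1)), Mul(32788, Pow(43021, -1))), Pow(91187, -1)) = Mul(Add(Mul(Mul(Rational(1, 2), Rational(1, 190)), Rational(-1, 39629)), Mul(32788, Rational(1, 43021))), Rational(1, 91187)) = Mul(Add(Mul(Rational(1, 380), Rational(-1, 39629)), Rational(32788, 43021)), Rational(1, 91187)) = Mul(Add(Rational(-1, 15059020), Rational(32788, 43021)), Rational(1, 91187)) = Mul(Rational(493755104739, 647854099420), Rational(1, 91187)) = Rational(493755104739, 59075871763811540)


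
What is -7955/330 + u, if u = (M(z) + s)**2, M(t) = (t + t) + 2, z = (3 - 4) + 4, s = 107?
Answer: 871259/66 ≈ 13201.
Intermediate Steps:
z = 3 (z = -1 + 4 = 3)
M(t) = 2 + 2*t (M(t) = 2*t + 2 = 2 + 2*t)
u = 13225 (u = ((2 + 2*3) + 107)**2 = ((2 + 6) + 107)**2 = (8 + 107)**2 = 115**2 = 13225)
-7955/330 + u = -7955/330 + 13225 = -7955*1/330 + 13225 = -1591/66 + 13225 = 871259/66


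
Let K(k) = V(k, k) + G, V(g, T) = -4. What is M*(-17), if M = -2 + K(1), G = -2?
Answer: 136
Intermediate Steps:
K(k) = -6 (K(k) = -4 - 2 = -6)
M = -8 (M = -2 - 6 = -8)
M*(-17) = -8*(-17) = 136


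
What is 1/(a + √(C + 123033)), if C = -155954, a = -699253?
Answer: -699253/488954790930 - I*√32921/488954790930 ≈ -1.4301e-6 - 3.7108e-10*I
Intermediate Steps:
1/(a + √(C + 123033)) = 1/(-699253 + √(-155954 + 123033)) = 1/(-699253 + √(-32921)) = 1/(-699253 + I*√32921)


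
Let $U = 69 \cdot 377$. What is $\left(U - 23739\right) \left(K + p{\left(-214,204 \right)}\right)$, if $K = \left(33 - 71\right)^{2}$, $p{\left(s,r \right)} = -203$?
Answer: $2822034$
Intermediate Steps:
$K = 1444$ ($K = \left(-38\right)^{2} = 1444$)
$U = 26013$
$\left(U - 23739\right) \left(K + p{\left(-214,204 \right)}\right) = \left(26013 - 23739\right) \left(1444 - 203\right) = 2274 \cdot 1241 = 2822034$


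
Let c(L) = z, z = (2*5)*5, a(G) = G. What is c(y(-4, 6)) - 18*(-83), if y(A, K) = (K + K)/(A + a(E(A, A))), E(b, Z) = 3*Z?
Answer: 1544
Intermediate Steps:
z = 50 (z = 10*5 = 50)
y(A, K) = K/(2*A) (y(A, K) = (K + K)/(A + 3*A) = (2*K)/((4*A)) = (2*K)*(1/(4*A)) = K/(2*A))
c(L) = 50
c(y(-4, 6)) - 18*(-83) = 50 - 18*(-83) = 50 + 1494 = 1544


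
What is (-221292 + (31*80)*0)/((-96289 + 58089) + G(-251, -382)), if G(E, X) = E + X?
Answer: 221292/38833 ≈ 5.6986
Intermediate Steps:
(-221292 + (31*80)*0)/((-96289 + 58089) + G(-251, -382)) = (-221292 + (31*80)*0)/((-96289 + 58089) + (-251 - 382)) = (-221292 + 2480*0)/(-38200 - 633) = (-221292 + 0)/(-38833) = -221292*(-1/38833) = 221292/38833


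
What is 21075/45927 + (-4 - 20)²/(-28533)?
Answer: 63875447/145603899 ≈ 0.43869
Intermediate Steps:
21075/45927 + (-4 - 20)²/(-28533) = 21075*(1/45927) + (-24)²*(-1/28533) = 7025/15309 + 576*(-1/28533) = 7025/15309 - 192/9511 = 63875447/145603899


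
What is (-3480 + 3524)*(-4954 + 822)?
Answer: -181808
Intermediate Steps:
(-3480 + 3524)*(-4954 + 822) = 44*(-4132) = -181808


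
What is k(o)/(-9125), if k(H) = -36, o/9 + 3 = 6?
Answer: 36/9125 ≈ 0.0039452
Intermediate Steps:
o = 27 (o = -27 + 9*6 = -27 + 54 = 27)
k(o)/(-9125) = -36/(-9125) = -36*(-1/9125) = 36/9125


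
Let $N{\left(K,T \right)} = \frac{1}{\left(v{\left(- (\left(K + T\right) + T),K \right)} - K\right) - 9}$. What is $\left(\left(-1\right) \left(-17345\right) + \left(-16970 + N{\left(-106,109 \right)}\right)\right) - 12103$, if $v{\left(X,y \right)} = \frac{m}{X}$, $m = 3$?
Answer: $- \frac{127377696}{10861} \approx -11728.0$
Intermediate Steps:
$v{\left(X,y \right)} = \frac{3}{X}$
$N{\left(K,T \right)} = \frac{1}{-9 - K + \frac{3}{- K - 2 T}}$ ($N{\left(K,T \right)} = \frac{1}{\left(\frac{3}{\left(-1\right) \left(\left(K + T\right) + T\right)} - K\right) - 9} = \frac{1}{\left(\frac{3}{\left(-1\right) \left(K + 2 T\right)} - K\right) - 9} = \frac{1}{\left(\frac{3}{- K - 2 T} - K\right) - 9} = \frac{1}{\left(- K + \frac{3}{- K - 2 T}\right) - 9} = \frac{1}{-9 - K + \frac{3}{- K - 2 T}}$)
$\left(\left(-1\right) \left(-17345\right) + \left(-16970 + N{\left(-106,109 \right)}\right)\right) - 12103 = \left(\left(-1\right) \left(-17345\right) - \left(16970 - \frac{\left(-1\right) \left(-106\right) - 218}{3 + \left(9 - 106\right) \left(-106 + 2 \cdot 109\right)}\right)\right) - 12103 = \left(17345 - \left(16970 - \frac{106 - 218}{3 - 97 \left(-106 + 218\right)}\right)\right) - 12103 = \left(17345 - \left(16970 - \frac{1}{3 - 10864} \left(-112\right)\right)\right) - 12103 = \left(17345 - \left(16970 - \frac{1}{-10861} \left(-112\right)\right)\right) - 12103 = \left(17345 - \frac{184311058}{10861}\right) - 12103 = \frac{4072987}{10861} - 12103 = - \frac{127377696}{10861}$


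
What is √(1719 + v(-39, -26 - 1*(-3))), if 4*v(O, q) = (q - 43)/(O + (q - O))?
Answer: √3638922/46 ≈ 41.469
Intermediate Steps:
v(O, q) = (-43 + q)/(4*q) (v(O, q) = ((q - 43)/(O + (q - O)))/4 = ((-43 + q)/q)/4 = (-43 + q)/(4*q))
√(1719 + v(-39, -26 - 1*(-3))) = √(1719 + (-43 + (-26 - 1*(-3)))/(4*(-26 - 1*(-3)))) = √(1719 + (-43 + (-26 + 3))/(4*(-26 + 3))) = √(1719 + (¼)*(-43 - 23)/(-23)) = √(1719 + (¼)*(-1/23)*(-66)) = √(1719 + 33/46) = √(79107/46) = √3638922/46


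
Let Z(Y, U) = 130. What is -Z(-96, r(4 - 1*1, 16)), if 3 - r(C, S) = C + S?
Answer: -130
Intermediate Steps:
r(C, S) = 3 - C - S (r(C, S) = 3 - (C + S) = 3 + (-C - S) = 3 - C - S)
-Z(-96, r(4 - 1*1, 16)) = -1*130 = -130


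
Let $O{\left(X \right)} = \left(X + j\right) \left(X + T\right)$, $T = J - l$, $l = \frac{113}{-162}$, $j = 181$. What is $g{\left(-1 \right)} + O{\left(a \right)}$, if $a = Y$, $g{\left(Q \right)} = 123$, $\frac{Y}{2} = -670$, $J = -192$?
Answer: $\frac{287534215}{162} \approx 1.7749 \cdot 10^{6}$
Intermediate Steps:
$Y = -1340$ ($Y = 2 \left(-670\right) = -1340$)
$a = -1340$
$l = - \frac{113}{162}$ ($l = 113 \left(- \frac{1}{162}\right) = - \frac{113}{162} \approx -0.69753$)
$T = - \frac{30991}{162}$ ($T = -192 - - \frac{113}{162} = -192 + \frac{113}{162} = - \frac{30991}{162} \approx -191.3$)
$O{\left(X \right)} = \left(181 + X\right) \left(- \frac{30991}{162} + X\right)$ ($O{\left(X \right)} = \left(X + 181\right) \left(X - \frac{30991}{162}\right) = \left(181 + X\right) \left(- \frac{30991}{162} + X\right)$)
$g{\left(-1 \right)} + O{\left(a \right)} = 123 - \left(\frac{3372911}{162} - 1795600\right) = 123 + \left(- \frac{5609371}{162} + 1795600 + \frac{1118230}{81}\right) = 123 + \frac{287514289}{162} = \frac{287534215}{162}$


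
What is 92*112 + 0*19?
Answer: 10304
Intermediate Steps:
92*112 + 0*19 = 10304 + 0 = 10304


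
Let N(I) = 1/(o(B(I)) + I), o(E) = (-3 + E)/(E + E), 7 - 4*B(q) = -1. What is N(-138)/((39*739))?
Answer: -4/15938013 ≈ -2.5097e-7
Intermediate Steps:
B(q) = 2 (B(q) = 7/4 - ¼*(-1) = 7/4 + ¼ = 2)
o(E) = (-3 + E)/(2*E) (o(E) = (-3 + E)/((2*E)) = (-3 + E)*(1/(2*E)) = (-3 + E)/(2*E))
N(I) = 1/(-¼ + I) (N(I) = 1/((½)*(-3 + 2)/2 + I) = 1/((½)*(½)*(-1) + I) = 1/(-¼ + I))
N(-138)/((39*739)) = (4/(-1 + 4*(-138)))/((39*739)) = (4/(-1 - 552))/28821 = (4/(-553))*(1/28821) = (4*(-1/553))*(1/28821) = -4/553*1/28821 = -4/15938013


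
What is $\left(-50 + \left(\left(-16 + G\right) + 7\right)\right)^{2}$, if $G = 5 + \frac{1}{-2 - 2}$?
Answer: $\frac{47089}{16} \approx 2943.1$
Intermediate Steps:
$G = \frac{19}{4}$ ($G = 5 + \frac{1}{-4} = 5 - \frac{1}{4} = \frac{19}{4} \approx 4.75$)
$\left(-50 + \left(\left(-16 + G\right) + 7\right)\right)^{2} = \left(-50 + \left(\left(-16 + \frac{19}{4}\right) + 7\right)\right)^{2} = \left(-50 + \left(- \frac{45}{4} + 7\right)\right)^{2} = \left(-50 - \frac{17}{4}\right)^{2} = \left(- \frac{217}{4}\right)^{2} = \frac{47089}{16}$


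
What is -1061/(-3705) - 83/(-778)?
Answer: 1132973/2882490 ≈ 0.39305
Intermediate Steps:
-1061/(-3705) - 83/(-778) = -1061*(-1/3705) - 83*(-1/778) = 1061/3705 + 83/778 = 1132973/2882490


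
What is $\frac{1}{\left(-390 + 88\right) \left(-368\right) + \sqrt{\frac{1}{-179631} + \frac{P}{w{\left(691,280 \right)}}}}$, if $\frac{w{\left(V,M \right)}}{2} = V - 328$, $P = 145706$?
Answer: $\frac{13724886186}{1525328926381961} - \frac{3 \sqrt{5441595513915}}{6101315705527844} \approx 8.9968 \cdot 10^{-6}$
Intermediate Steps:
$w{\left(V,M \right)} = -656 + 2 V$ ($w{\left(V,M \right)} = 2 \left(V - 328\right) = 2 \left(-328 + V\right) = -656 + 2 V$)
$\frac{1}{\left(-390 + 88\right) \left(-368\right) + \sqrt{\frac{1}{-179631} + \frac{P}{w{\left(691,280 \right)}}}} = \frac{1}{\left(-390 + 88\right) \left(-368\right) + \sqrt{\frac{1}{-179631} + \frac{145706}{-656 + 2 \cdot 691}}} = \frac{1}{\left(-302\right) \left(-368\right) + \sqrt{- \frac{1}{179631} + \frac{145706}{-656 + 1382}}} = \frac{1}{111136 + \sqrt{- \frac{1}{179631} + \frac{145706}{726}}} = \frac{1}{111136 + \sqrt{- \frac{1}{179631} + 145706 \cdot \frac{1}{726}}} = \frac{1}{111136 + \sqrt{- \frac{1}{179631} + \frac{6623}{33}}} = \frac{1}{111136 + \sqrt{\frac{396565360}{1975941}}} = \frac{1}{111136 + \frac{4 \sqrt{5441595513915}}{658647}}$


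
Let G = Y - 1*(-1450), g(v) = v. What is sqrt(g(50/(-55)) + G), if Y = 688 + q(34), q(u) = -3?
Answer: 5*sqrt(10329)/11 ≈ 46.196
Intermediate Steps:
Y = 685 (Y = 688 - 3 = 685)
G = 2135 (G = 685 - 1*(-1450) = 685 + 1450 = 2135)
sqrt(g(50/(-55)) + G) = sqrt(50/(-55) + 2135) = sqrt(50*(-1/55) + 2135) = sqrt(-10/11 + 2135) = sqrt(23475/11) = 5*sqrt(10329)/11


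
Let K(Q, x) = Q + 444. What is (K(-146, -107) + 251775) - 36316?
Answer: 215757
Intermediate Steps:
K(Q, x) = 444 + Q
(K(-146, -107) + 251775) - 36316 = ((444 - 146) + 251775) - 36316 = (298 + 251775) - 36316 = 252073 - 36316 = 215757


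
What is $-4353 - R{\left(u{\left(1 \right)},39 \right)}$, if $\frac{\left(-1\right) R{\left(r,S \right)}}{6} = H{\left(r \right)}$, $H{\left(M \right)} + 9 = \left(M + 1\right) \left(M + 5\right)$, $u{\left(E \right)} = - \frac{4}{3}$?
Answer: $- \frac{13243}{3} \approx -4414.3$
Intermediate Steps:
$u{\left(E \right)} = - \frac{4}{3}$ ($u{\left(E \right)} = \left(-4\right) \frac{1}{3} = - \frac{4}{3}$)
$H{\left(M \right)} = -9 + \left(1 + M\right) \left(5 + M\right)$ ($H{\left(M \right)} = -9 + \left(M + 1\right) \left(M + 5\right) = -9 + \left(1 + M\right) \left(5 + M\right)$)
$R{\left(r,S \right)} = 24 - 36 r - 6 r^{2}$ ($R{\left(r,S \right)} = - 6 \left(-4 + r^{2} + 6 r\right) = 24 - 36 r - 6 r^{2}$)
$-4353 - R{\left(u{\left(1 \right)},39 \right)} = -4353 - \left(24 - -48 - 6 \left(- \frac{4}{3}\right)^{2}\right) = -4353 - \left(24 + 48 - \frac{32}{3}\right) = -4353 - \frac{184}{3} = - \frac{13243}{3}$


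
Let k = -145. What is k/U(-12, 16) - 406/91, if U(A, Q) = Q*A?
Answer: -9251/2496 ≈ -3.7063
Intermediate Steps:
U(A, Q) = A*Q
k/U(-12, 16) - 406/91 = -145/((-12*16)) - 406/91 = -145/(-192) - 406*1/91 = -145*(-1/192) - 58/13 = 145/192 - 58/13 = -9251/2496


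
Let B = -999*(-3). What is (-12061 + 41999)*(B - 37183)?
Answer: -1023460468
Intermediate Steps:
B = 2997
(-12061 + 41999)*(B - 37183) = (-12061 + 41999)*(2997 - 37183) = 29938*(-34186) = -1023460468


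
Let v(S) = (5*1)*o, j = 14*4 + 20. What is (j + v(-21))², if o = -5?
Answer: 2601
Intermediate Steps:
j = 76 (j = 56 + 20 = 76)
v(S) = -25 (v(S) = (5*1)*(-5) = 5*(-5) = -25)
(j + v(-21))² = (76 - 25)² = 51² = 2601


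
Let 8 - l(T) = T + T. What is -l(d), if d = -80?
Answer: -168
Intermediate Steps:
l(T) = 8 - 2*T (l(T) = 8 - (T + T) = 8 - 2*T)
-l(d) = -(8 - 2*(-80)) = -(8 + 160) = -1*168 = -168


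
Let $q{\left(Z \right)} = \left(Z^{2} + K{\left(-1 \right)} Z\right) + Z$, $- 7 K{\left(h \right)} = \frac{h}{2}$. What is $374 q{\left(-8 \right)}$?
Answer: $\frac{145112}{7} \approx 20730.0$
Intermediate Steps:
$K{\left(h \right)} = - \frac{h}{14}$ ($K{\left(h \right)} = - \frac{h \frac{1}{2}}{7} = - \frac{\frac{1}{2} h}{7} = - \frac{h}{14}$)
$q{\left(Z \right)} = Z^{2} + \frac{15 Z}{14}$ ($q{\left(Z \right)} = \left(Z^{2} + \left(- \frac{1}{14}\right) \left(-1\right) Z\right) + Z = \left(Z^{2} + \frac{Z}{14}\right) + Z = Z^{2} + \frac{15 Z}{14}$)
$374 q{\left(-8 \right)} = 374 \cdot \frac{1}{14} \left(-8\right) \left(15 + 14 \left(-8\right)\right) = 374 \cdot \frac{1}{14} \left(-8\right) \left(15 - 112\right) = 374 \cdot \frac{1}{14} \left(-8\right) \left(-97\right) = 374 \cdot \frac{388}{7} = \frac{145112}{7}$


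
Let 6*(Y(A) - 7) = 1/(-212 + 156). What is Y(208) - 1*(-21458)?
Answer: 7212239/336 ≈ 21465.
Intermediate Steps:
Y(A) = 2351/336 (Y(A) = 7 + 1/(6*(-212 + 156)) = 7 + (⅙)/(-56) = 7 + (⅙)*(-1/56) = 7 - 1/336 = 2351/336)
Y(208) - 1*(-21458) = 2351/336 - 1*(-21458) = 2351/336 + 21458 = 7212239/336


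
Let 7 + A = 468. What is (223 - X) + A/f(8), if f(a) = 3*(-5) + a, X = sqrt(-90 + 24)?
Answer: 1100/7 - I*sqrt(66) ≈ 157.14 - 8.124*I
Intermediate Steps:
A = 461 (A = -7 + 468 = 461)
X = I*sqrt(66) (X = sqrt(-66) = I*sqrt(66) ≈ 8.124*I)
f(a) = -15 + a
(223 - X) + A/f(8) = (223 - I*sqrt(66)) + 461/(-15 + 8) = (223 - I*sqrt(66)) + 461/(-7) = (223 - I*sqrt(66)) - 1/7*461 = (223 - I*sqrt(66)) - 461/7 = 1100/7 - I*sqrt(66)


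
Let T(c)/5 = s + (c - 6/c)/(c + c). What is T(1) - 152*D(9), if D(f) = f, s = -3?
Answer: -2791/2 ≈ -1395.5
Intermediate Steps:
T(c) = -15 + 5*(c - 6/c)/(2*c) (T(c) = 5*(-3 + (c - 6/c)/(c + c)) = 5*(-3 + (c - 6/c)/((2*c))) = 5*(-3 + (c - 6/c)*(1/(2*c))) = 5*(-3 + (c - 6/c)/(2*c)) = -15 + 5*(c - 6/c)/(2*c))
T(1) - 152*D(9) = (-25/2 - 15/1²) - 152*9 = (-25/2 - 15*1) - 1368 = (-25/2 - 15) - 1368 = -55/2 - 1368 = -2791/2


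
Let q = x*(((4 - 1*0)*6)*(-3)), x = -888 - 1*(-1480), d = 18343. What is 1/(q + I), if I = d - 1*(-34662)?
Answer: 1/10381 ≈ 9.6330e-5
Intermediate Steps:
I = 53005 (I = 18343 - 1*(-34662) = 18343 + 34662 = 53005)
x = 592 (x = -888 + 1480 = 592)
q = -42624 (q = 592*(((4 - 1*0)*6)*(-3)) = 592*(((4 + 0)*6)*(-3)) = 592*((4*6)*(-3)) = 592*(24*(-3)) = 592*(-72) = -42624)
1/(q + I) = 1/(-42624 + 53005) = 1/10381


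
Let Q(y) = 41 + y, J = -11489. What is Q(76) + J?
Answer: -11372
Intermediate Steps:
Q(76) + J = (41 + 76) - 11489 = 117 - 11489 = -11372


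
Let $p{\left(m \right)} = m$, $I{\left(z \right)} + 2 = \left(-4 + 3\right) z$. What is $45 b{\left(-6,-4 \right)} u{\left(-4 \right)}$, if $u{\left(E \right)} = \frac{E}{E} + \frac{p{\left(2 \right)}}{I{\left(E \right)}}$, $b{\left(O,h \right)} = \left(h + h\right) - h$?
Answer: $-360$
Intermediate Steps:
$I{\left(z \right)} = -2 - z$ ($I{\left(z \right)} = -2 + \left(-4 + 3\right) z = -2 - z$)
$b{\left(O,h \right)} = h$ ($b{\left(O,h \right)} = 2 h - h = h$)
$u{\left(E \right)} = 1 + \frac{2}{-2 - E}$ ($u{\left(E \right)} = \frac{E}{E} + \frac{2}{-2 - E} = 1 + \frac{2}{-2 - E}$)
$45 b{\left(-6,-4 \right)} u{\left(-4 \right)} = 45 \left(-4\right) \left(- \frac{4}{2 - 4}\right) = - 180 \left(- \frac{4}{-2}\right) = - 180 \left(\left(-4\right) \left(- \frac{1}{2}\right)\right) = \left(-180\right) 2 = -360$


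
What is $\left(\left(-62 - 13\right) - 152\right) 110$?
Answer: $-24970$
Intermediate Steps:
$\left(\left(-62 - 13\right) - 152\right) 110 = \left(-75 - 152\right) 110 = \left(-227\right) 110 = -24970$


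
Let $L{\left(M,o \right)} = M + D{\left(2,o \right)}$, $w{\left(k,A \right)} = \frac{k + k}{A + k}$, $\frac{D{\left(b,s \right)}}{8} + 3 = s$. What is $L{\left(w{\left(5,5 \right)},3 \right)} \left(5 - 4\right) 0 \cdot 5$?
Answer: $0$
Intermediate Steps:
$D{\left(b,s \right)} = -24 + 8 s$
$w{\left(k,A \right)} = \frac{2 k}{A + k}$
$L{\left(M,o \right)} = -24 + M + 8 o$ ($L{\left(M,o \right)} = M + \left(-24 + 8 o\right) = -24 + M + 8 o$)
$L{\left(w{\left(5,5 \right)},3 \right)} \left(5 - 4\right) 0 \cdot 5 = \left(-24 + 2 \cdot 5 \frac{1}{5 + 5} + 8 \cdot 3\right) \left(5 - 4\right) 0 \cdot 5 = \left(-24 + 2 \cdot 5 \cdot \frac{1}{10} + 24\right) 1 \cdot 0 = \left(-24 + 2 \cdot 5 \cdot \frac{1}{10} + 24\right) 0 = \left(-24 + 1 + 24\right) 0 = 1 \cdot 0 = 0$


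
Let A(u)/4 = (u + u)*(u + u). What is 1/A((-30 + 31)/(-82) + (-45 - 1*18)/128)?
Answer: 1721344/7006609 ≈ 0.24567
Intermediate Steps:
A(u) = 16*u² (A(u) = 4*((u + u)*(u + u)) = 4*((2*u)*(2*u)) = 4*(4*u²) = 16*u²)
1/A((-30 + 31)/(-82) + (-45 - 1*18)/128) = 1/(16*((-30 + 31)/(-82) + (-45 - 1*18)/128)²) = 1/(16*(1*(-1/82) + (-45 - 18)*(1/128))²) = 1/(16*(-1/82 - 63*1/128)²) = 1/(16*(-1/82 - 63/128)²) = 1/(16*(-2647/5248)²) = 1/(16*(7006609/27541504)) = 1/(7006609/1721344) = 1721344/7006609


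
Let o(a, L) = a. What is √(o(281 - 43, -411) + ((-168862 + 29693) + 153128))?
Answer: √14197 ≈ 119.15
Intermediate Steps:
√(o(281 - 43, -411) + ((-168862 + 29693) + 153128)) = √((281 - 43) + ((-168862 + 29693) + 153128)) = √(238 + (-139169 + 153128)) = √(238 + 13959) = √14197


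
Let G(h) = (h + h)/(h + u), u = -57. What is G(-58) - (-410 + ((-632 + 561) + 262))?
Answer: 25301/115 ≈ 220.01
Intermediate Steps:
G(h) = 2*h/(-57 + h) (G(h) = (h + h)/(h - 57) = (2*h)/(-57 + h) = 2*h/(-57 + h))
G(-58) - (-410 + ((-632 + 561) + 262)) = 2*(-58)/(-57 - 58) - (-410 + ((-632 + 561) + 262)) = 2*(-58)/(-115) - (-410 + (-71 + 262)) = 2*(-58)*(-1/115) - (-410 + 191) = 116/115 - 1*(-219) = 116/115 + 219 = 25301/115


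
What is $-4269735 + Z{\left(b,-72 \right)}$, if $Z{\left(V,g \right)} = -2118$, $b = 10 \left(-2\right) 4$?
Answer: $-4271853$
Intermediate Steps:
$b = -80$ ($b = \left(-20\right) 4 = -80$)
$-4269735 + Z{\left(b,-72 \right)} = -4269735 - 2118 = -4271853$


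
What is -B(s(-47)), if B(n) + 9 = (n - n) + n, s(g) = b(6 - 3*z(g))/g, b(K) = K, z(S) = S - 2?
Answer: 576/47 ≈ 12.255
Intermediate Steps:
z(S) = -2 + S
s(g) = (12 - 3*g)/g (s(g) = (6 - 3*(-2 + g))/g = (6 + (6 - 3*g))/g = (12 - 3*g)/g)
B(n) = -9 + n (B(n) = -9 + ((n - n) + n) = -9 + (0 + n) = -9 + n)
-B(s(-47)) = -(-9 + (-3 + 12/(-47))) = -(-9 + (-3 + 12*(-1/47))) = -(-9 + (-3 - 12/47)) = -(-9 - 153/47) = -1*(-576/47) = 576/47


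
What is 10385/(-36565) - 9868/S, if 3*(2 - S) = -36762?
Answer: -24405099/22407032 ≈ -1.0892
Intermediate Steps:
S = 12256 (S = 2 - 1/3*(-36762) = 2 + 12254 = 12256)
10385/(-36565) - 9868/S = 10385/(-36565) - 9868/12256 = 10385*(-1/36565) - 9868*1/12256 = -2077/7313 - 2467/3064 = -24405099/22407032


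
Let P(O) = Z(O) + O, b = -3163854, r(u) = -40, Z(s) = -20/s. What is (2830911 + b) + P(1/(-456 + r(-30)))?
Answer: -160219409/496 ≈ -3.2302e+5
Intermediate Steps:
P(O) = O - 20/O (P(O) = -20/O + O = O - 20/O)
(2830911 + b) + P(1/(-456 + r(-30))) = (2830911 - 3163854) + (1/(-456 - 40) - 20/(1/(-456 - 40))) = -332943 + (1/(-496) - 20/(1/(-496))) = -332943 + (-1/496 - 20/(-1/496)) = -332943 + (-1/496 - 20*(-496)) = -332943 + (-1/496 + 9920) = -332943 + 4920319/496 = -160219409/496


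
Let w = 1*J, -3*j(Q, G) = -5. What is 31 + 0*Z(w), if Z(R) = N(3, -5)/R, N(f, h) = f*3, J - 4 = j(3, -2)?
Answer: 31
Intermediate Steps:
j(Q, G) = 5/3 (j(Q, G) = -⅓*(-5) = 5/3)
J = 17/3 (J = 4 + 5/3 = 17/3 ≈ 5.6667)
N(f, h) = 3*f
w = 17/3 (w = 1*(17/3) = 17/3 ≈ 5.6667)
Z(R) = 9/R (Z(R) = (3*3)/R = 9/R)
31 + 0*Z(w) = 31 + 0*(9/(17/3)) = 31 + 0*(9*(3/17)) = 31 + 0*(27/17) = 31 + 0 = 31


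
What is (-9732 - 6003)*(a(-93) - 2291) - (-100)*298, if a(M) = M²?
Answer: -100013330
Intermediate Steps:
(-9732 - 6003)*(a(-93) - 2291) - (-100)*298 = (-9732 - 6003)*((-93)² - 2291) - (-100)*298 = -15735*(8649 - 2291) - 1*(-29800) = -15735*6358 + 29800 = -100043130 + 29800 = -100013330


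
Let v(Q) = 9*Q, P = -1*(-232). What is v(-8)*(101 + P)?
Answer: -23976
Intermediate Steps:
P = 232
v(-8)*(101 + P) = (9*(-8))*(101 + 232) = -72*333 = -23976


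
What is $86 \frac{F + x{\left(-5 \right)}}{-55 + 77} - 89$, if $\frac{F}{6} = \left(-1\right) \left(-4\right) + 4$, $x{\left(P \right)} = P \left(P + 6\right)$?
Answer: $\frac{870}{11} \approx 79.091$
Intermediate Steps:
$x{\left(P \right)} = P \left(6 + P\right)$
$F = 48$ ($F = 6 \left(\left(-1\right) \left(-4\right) + 4\right) = 6 \left(4 + 4\right) = 6 \cdot 8 = 48$)
$86 \frac{F + x{\left(-5 \right)}}{-55 + 77} - 89 = 86 \frac{48 - 5 \left(6 - 5\right)}{-55 + 77} - 89 = 86 \frac{48 - 5}{22} - 89 = 86 \left(48 - 5\right) \frac{1}{22} - 89 = 86 \cdot 43 \cdot \frac{1}{22} - 89 = 86 \cdot \frac{43}{22} - 89 = \frac{1849}{11} - 89 = \frac{870}{11}$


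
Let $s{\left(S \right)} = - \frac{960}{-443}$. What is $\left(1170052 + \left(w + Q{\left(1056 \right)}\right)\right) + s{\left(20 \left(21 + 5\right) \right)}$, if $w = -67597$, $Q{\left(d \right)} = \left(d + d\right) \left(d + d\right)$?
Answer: $\frac{2464409517}{443} \approx 5.563 \cdot 10^{6}$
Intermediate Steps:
$Q{\left(d \right)} = 4 d^{2}$ ($Q{\left(d \right)} = 2 d 2 d = 4 d^{2}$)
$s{\left(S \right)} = \frac{960}{443}$ ($s{\left(S \right)} = \left(-960\right) \left(- \frac{1}{443}\right) = \frac{960}{443}$)
$\left(1170052 + \left(w + Q{\left(1056 \right)}\right)\right) + s{\left(20 \left(21 + 5\right) \right)} = \left(1170052 - \left(67597 - 4 \cdot 1056^{2}\right)\right) + \frac{960}{443} = \left(1170052 + \left(-67597 + 4 \cdot 1115136\right)\right) + \frac{960}{443} = \left(1170052 + \left(-67597 + 4460544\right)\right) + \frac{960}{443} = \left(1170052 + 4392947\right) + \frac{960}{443} = 5562999 + \frac{960}{443} = \frac{2464409517}{443}$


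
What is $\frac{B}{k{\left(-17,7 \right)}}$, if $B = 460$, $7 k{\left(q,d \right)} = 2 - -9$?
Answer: $\frac{3220}{11} \approx 292.73$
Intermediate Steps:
$k{\left(q,d \right)} = \frac{11}{7}$ ($k{\left(q,d \right)} = \frac{2 - -9}{7} = \frac{2 + 9}{7} = \frac{1}{7} \cdot 11 = \frac{11}{7}$)
$\frac{B}{k{\left(-17,7 \right)}} = \frac{460}{\frac{11}{7}} = 460 \cdot \frac{7}{11} = \frac{3220}{11}$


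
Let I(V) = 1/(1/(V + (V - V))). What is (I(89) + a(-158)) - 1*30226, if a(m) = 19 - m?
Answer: -29960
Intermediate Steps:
I(V) = V (I(V) = 1/(1/(V + 0)) = 1/(1/V) = V)
(I(89) + a(-158)) - 1*30226 = (89 + (19 - 1*(-158))) - 1*30226 = (89 + (19 + 158)) - 30226 = (89 + 177) - 30226 = 266 - 30226 = -29960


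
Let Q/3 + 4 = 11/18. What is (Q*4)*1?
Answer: -122/3 ≈ -40.667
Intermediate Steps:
Q = -61/6 (Q = -12 + 3*(11/18) = -12 + 11/6 = -61/6 ≈ -10.167)
(Q*4)*1 = -61/6*4*1 = -122/3*1 = -122/3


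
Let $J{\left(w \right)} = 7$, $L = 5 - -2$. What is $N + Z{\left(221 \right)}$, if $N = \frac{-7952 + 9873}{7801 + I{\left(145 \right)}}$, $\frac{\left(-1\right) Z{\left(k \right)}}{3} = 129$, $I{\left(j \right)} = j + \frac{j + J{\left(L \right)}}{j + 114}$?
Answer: $- \frac{796012703}{2058166} \approx -386.76$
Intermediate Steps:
$L = 7$ ($L = 5 + 2 = 7$)
$I{\left(j \right)} = j + \frac{7 + j}{114 + j}$ ($I{\left(j \right)} = j + \frac{j + 7}{j + 114} = j + \frac{7 + j}{114 + j}$)
$Z{\left(k \right)} = -387$ ($Z{\left(k \right)} = \left(-3\right) 129 = -387$)
$N = \frac{497539}{2058166}$ ($N = \frac{-7952 + 9873}{7801 + \frac{7 + 145^{2} + 115 \cdot 145}{114 + 145}} = \frac{1921}{7801 + \frac{7 + 21025 + 16675}{259}} = \frac{1921}{7801 + \frac{1}{259} \cdot 37707} = \frac{1921}{7801 + \frac{37707}{259}} = \frac{1921}{\frac{2058166}{259}} = 1921 \cdot \frac{259}{2058166} = \frac{497539}{2058166} \approx 0.24174$)
$N + Z{\left(221 \right)} = \frac{497539}{2058166} - 387 = - \frac{796012703}{2058166}$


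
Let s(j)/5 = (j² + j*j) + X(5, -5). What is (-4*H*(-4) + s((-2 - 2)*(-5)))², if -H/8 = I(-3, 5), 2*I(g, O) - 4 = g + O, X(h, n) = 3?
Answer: 13184161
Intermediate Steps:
s(j) = 15 + 10*j² (s(j) = 5*((j² + j*j) + 3) = 5*((j² + j²) + 3) = 5*(2*j² + 3) = 5*(3 + 2*j²) = 15 + 10*j²)
I(g, O) = 2 + O/2 + g/2 (I(g, O) = 2 + (g + O)/2 = 2 + (O + g)/2 = 2 + (O/2 + g/2) = 2 + O/2 + g/2)
H = -24 (H = -8*(2 + (½)*5 + (½)*(-3)) = -8*(2 + 5/2 - 3/2) = -8*3 = -24)
(-4*H*(-4) + s((-2 - 2)*(-5)))² = (-4*(-24)*(-4) + (15 + 10*((-2 - 2)*(-5))²))² = (96*(-4) + (15 + 10*(-4*(-5))²))² = (-384 + (15 + 10*20²))² = (-384 + (15 + 10*400))² = (-384 + (15 + 4000))² = (-384 + 4015)² = 3631² = 13184161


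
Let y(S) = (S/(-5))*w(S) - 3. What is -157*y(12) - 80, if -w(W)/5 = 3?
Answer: -5261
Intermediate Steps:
w(W) = -15 (w(W) = -5*3 = -15)
y(S) = -3 + 3*S (y(S) = (S/(-5))*(-15) - 3 = (S*(-⅕))*(-15) - 3 = -S/5*(-15) - 3 = 3*S - 3 = -3 + 3*S)
-157*y(12) - 80 = -157*(-3 + 3*12) - 80 = -157*(-3 + 36) - 80 = -157*33 - 80 = -5181 - 80 = -5261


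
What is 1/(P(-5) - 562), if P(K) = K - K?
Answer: -1/562 ≈ -0.0017794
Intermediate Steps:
P(K) = 0
1/(P(-5) - 562) = 1/(0 - 562) = 1/(-562) = -1/562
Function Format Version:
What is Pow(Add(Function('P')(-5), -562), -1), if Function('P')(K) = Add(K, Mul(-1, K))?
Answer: Rational(-1, 562) ≈ -0.0017794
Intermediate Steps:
Function('P')(K) = 0
Pow(Add(Function('P')(-5), -562), -1) = Pow(Add(0, -562), -1) = Pow(-562, -1) = Rational(-1, 562)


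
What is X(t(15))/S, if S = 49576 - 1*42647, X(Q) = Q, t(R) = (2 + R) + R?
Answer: 32/6929 ≈ 0.0046183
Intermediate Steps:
t(R) = 2 + 2*R
S = 6929 (S = 49576 - 42647 = 6929)
X(t(15))/S = (2 + 2*15)/6929 = (2 + 30)*(1/6929) = 32*(1/6929) = 32/6929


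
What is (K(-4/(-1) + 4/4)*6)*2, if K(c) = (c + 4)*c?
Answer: 540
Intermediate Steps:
K(c) = c*(4 + c) (K(c) = (4 + c)*c = c*(4 + c))
(K(-4/(-1) + 4/4)*6)*2 = (((-4/(-1) + 4/4)*(4 + (-4/(-1) + 4/4)))*6)*2 = (((-4*(-1) + 4*(1/4))*(4 + (-4*(-1) + 4*(1/4))))*6)*2 = (((4 + 1)*(4 + (4 + 1)))*6)*2 = ((5*(4 + 5))*6)*2 = ((5*9)*6)*2 = (45*6)*2 = 270*2 = 540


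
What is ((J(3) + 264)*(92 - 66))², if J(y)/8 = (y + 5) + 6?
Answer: 95570176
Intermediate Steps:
J(y) = 88 + 8*y (J(y) = 8*((y + 5) + 6) = 8*((5 + y) + 6) = 8*(11 + y) = 88 + 8*y)
((J(3) + 264)*(92 - 66))² = (((88 + 8*3) + 264)*(92 - 66))² = (((88 + 24) + 264)*26)² = ((112 + 264)*26)² = (376*26)² = 9776² = 95570176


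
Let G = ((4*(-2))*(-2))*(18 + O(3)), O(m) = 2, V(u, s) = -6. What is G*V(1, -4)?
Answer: -1920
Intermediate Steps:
G = 320 (G = ((4*(-2))*(-2))*(18 + 2) = -8*(-2)*20 = 16*20 = 320)
G*V(1, -4) = 320*(-6) = -1920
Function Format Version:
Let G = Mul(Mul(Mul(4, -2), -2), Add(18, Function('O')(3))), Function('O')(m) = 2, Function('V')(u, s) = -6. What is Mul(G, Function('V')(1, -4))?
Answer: -1920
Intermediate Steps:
G = 320 (G = Mul(Mul(Mul(4, -2), -2), Add(18, 2)) = Mul(Mul(-8, -2), 20) = Mul(16, 20) = 320)
Mul(G, Function('V')(1, -4)) = Mul(320, -6) = -1920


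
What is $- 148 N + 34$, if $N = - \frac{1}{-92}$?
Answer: $\frac{745}{23} \approx 32.391$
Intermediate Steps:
$N = \frac{1}{92}$ ($N = \left(-1\right) \left(- \frac{1}{92}\right) = \frac{1}{92} \approx 0.01087$)
$- 148 N + 34 = \left(-148\right) \frac{1}{92} + 34 = - \frac{37}{23} + 34 = \frac{745}{23}$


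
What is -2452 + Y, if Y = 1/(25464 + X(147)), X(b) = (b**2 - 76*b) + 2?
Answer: -88034155/35903 ≈ -2452.0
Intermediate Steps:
X(b) = 2 + b**2 - 76*b
Y = 1/35903 (Y = 1/(25464 + (2 + 147**2 - 76*147)) = 1/(25464 + (2 + 21609 - 11172)) = 1/(25464 + 10439) = 1/35903 ≈ 2.7853e-5)
-2452 + Y = -2452 + 1/35903 = -88034155/35903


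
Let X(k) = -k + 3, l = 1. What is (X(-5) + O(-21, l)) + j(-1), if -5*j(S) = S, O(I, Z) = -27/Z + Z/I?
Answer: -1979/105 ≈ -18.848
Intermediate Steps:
X(k) = 3 - k
j(S) = -S/5
(X(-5) + O(-21, l)) + j(-1) = ((3 - 1*(-5)) + (-27/1 + 1/(-21))) - ⅕*(-1) = ((3 + 5) + (-27*1 + 1*(-1/21))) + ⅕ = (8 + (-27 - 1/21)) + ⅕ = (8 - 568/21) + ⅕ = -400/21 + ⅕ = -1979/105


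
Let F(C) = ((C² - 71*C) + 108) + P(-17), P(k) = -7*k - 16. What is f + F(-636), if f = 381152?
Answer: 831015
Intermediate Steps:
P(k) = -16 - 7*k
F(C) = 211 + C² - 71*C (F(C) = ((C² - 71*C) + 108) + (-16 - 7*(-17)) = (108 + C² - 71*C) + (-16 + 119) = (108 + C² - 71*C) + 103 = 211 + C² - 71*C)
f + F(-636) = 381152 + (211 + (-636)² - 71*(-636)) = 381152 + (211 + 404496 + 45156) = 381152 + 449863 = 831015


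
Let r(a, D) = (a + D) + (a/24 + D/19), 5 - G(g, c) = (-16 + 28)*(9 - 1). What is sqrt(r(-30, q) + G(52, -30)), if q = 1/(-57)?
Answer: I*sqrt(1589001)/114 ≈ 11.058*I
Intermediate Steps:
G(g, c) = -91 (G(g, c) = 5 - (-16 + 28)*(9 - 1) = 5 - 12*8 = 5 - 1*96 = 5 - 96 = -91)
q = -1/57 ≈ -0.017544
r(a, D) = 20*D/19 + 25*a/24 (r(a, D) = (D + a) + (a*(1/24) + D*(1/19)) = (D + a) + (a/24 + D/19) = (D + a) + (D/19 + a/24) = 20*D/19 + 25*a/24)
sqrt(r(-30, q) + G(52, -30)) = sqrt(((20/19)*(-1/57) + (25/24)*(-30)) - 91) = sqrt((-20/1083 - 125/4) - 91) = sqrt(-135455/4332 - 91) = sqrt(-529667/4332) = I*sqrt(1589001)/114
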